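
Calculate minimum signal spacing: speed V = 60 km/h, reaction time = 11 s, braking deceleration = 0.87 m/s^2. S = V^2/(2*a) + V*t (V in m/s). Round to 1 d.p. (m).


V = 60 / 3.6 = 16.6667 m/s
Braking distance = 16.6667^2 / (2*0.87) = 159.6424 m
Sighting distance = 16.6667 * 11 = 183.3333 m
S = 159.6424 + 183.3333 = 343.0 m

343.0


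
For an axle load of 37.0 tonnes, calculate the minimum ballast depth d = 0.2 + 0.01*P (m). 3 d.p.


d = 0.2 + 0.01 * 37.0
d = 0.2 + 0.37
d = 0.570 m

0.570


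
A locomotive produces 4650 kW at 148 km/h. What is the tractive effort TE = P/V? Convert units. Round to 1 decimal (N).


Convert: P = 4650 kW = 4650000 W
V = 148 / 3.6 = 41.1111 m/s
TE = 4650000 / 41.1111
TE = 113108.1 N

113108.1


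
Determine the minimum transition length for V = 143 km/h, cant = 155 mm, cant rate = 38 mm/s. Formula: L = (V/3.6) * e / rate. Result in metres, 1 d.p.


Convert speed: V = 143 / 3.6 = 39.7222 m/s
L = 39.7222 * 155 / 38
L = 6156.9444 / 38
L = 162.0 m

162.0


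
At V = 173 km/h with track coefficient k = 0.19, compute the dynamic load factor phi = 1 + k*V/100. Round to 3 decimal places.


phi = 1 + k * V / 100
phi = 1 + 0.19 * 173 / 100
phi = 1 + 0.3287
phi = 1.329

1.329


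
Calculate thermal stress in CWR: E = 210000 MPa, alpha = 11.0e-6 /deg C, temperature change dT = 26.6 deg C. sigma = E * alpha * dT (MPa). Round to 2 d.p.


sigma = E * alpha * dT
sigma = 210000 * 11.0e-6 * 26.6
sigma = 2.31 * 26.6
sigma = 61.45 MPa

61.45


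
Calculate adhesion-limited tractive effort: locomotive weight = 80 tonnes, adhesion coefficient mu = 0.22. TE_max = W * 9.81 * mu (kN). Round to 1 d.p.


TE_max = W * g * mu
TE_max = 80 * 9.81 * 0.22
TE_max = 784.8 * 0.22
TE_max = 172.7 kN

172.7


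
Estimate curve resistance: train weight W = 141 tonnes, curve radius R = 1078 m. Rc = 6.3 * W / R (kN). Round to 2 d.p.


Rc = 6.3 * W / R
Rc = 6.3 * 141 / 1078
Rc = 888.3 / 1078
Rc = 0.82 kN

0.82


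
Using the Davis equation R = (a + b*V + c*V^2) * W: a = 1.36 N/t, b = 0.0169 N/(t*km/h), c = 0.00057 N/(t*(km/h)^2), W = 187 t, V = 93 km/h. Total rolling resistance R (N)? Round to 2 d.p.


b*V = 0.0169 * 93 = 1.5717
c*V^2 = 0.00057 * 8649 = 4.92993
R_per_t = 1.36 + 1.5717 + 4.92993 = 7.86163 N/t
R_total = 7.86163 * 187 = 1470.12 N

1470.12


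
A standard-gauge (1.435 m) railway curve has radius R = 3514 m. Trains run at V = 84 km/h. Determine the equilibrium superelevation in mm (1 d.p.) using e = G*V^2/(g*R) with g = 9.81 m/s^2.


Convert speed: V = 84 / 3.6 = 23.3333 m/s
Apply formula: e = 1.435 * 23.3333^2 / (9.81 * 3514)
e = 1.435 * 544.4444 / 34472.34
e = 0.022664 m = 22.7 mm

22.7


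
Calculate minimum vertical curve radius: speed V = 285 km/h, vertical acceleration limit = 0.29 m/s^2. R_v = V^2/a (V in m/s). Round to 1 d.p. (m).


Convert speed: V = 285 / 3.6 = 79.1667 m/s
V^2 = 6267.3611 m^2/s^2
R_v = 6267.3611 / 0.29
R_v = 21611.6 m

21611.6


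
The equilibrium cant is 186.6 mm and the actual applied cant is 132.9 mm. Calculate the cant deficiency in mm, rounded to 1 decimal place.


Cant deficiency = equilibrium cant - actual cant
CD = 186.6 - 132.9
CD = 53.7 mm

53.7


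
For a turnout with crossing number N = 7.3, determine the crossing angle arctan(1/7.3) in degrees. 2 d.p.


1/N = 1/7.3 = 0.136986
angle = arctan(0.136986) = 0.136139 rad
angle = 0.136139 * 180/pi = 7.80 degrees

7.80


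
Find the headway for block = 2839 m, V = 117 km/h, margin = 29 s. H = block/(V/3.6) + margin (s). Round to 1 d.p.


V = 117 / 3.6 = 32.5 m/s
Block traversal time = 2839 / 32.5 = 87.3538 s
Headway = 87.3538 + 29
Headway = 116.4 s

116.4


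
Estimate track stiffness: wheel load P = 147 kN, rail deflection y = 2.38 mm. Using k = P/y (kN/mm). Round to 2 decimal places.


Track stiffness k = P / y
k = 147 / 2.38
k = 61.76 kN/mm

61.76


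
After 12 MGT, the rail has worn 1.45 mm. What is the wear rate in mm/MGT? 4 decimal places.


Wear rate = total wear / cumulative tonnage
Rate = 1.45 / 12
Rate = 0.1208 mm/MGT

0.1208


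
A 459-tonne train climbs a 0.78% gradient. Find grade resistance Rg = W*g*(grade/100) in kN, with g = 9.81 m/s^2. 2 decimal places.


Rg = W * 9.81 * grade / 100
Rg = 459 * 9.81 * 0.78 / 100
Rg = 4502.79 * 0.0078
Rg = 35.12 kN

35.12


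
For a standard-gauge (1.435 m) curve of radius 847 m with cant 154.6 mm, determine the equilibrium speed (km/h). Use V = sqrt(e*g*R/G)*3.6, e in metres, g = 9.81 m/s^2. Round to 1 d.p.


Convert cant: e = 154.6 mm = 0.1546 m
V_ms = sqrt(0.1546 * 9.81 * 847 / 1.435)
V_ms = sqrt(895.179249) = 29.9195 m/s
V = 29.9195 * 3.6 = 107.7 km/h

107.7


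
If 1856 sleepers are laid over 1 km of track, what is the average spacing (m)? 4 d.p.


Spacing = 1000 m / number of sleepers
Spacing = 1000 / 1856
Spacing = 0.5388 m

0.5388


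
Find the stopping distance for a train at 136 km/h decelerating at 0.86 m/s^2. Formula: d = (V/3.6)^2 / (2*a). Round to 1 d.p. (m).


Convert speed: V = 136 / 3.6 = 37.7778 m/s
V^2 = 1427.1605
d = 1427.1605 / (2 * 0.86)
d = 1427.1605 / 1.72
d = 829.7 m

829.7


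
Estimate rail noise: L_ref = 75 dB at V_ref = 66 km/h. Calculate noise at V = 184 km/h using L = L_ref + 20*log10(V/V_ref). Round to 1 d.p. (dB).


V/V_ref = 184 / 66 = 2.787879
log10(2.787879) = 0.445274
20 * 0.445274 = 8.9055
L = 75 + 8.9055 = 83.9 dB

83.9


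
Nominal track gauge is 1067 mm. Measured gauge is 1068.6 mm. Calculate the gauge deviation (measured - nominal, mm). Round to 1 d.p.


Deviation = measured - nominal
Deviation = 1068.6 - 1067
Deviation = 1.6 mm

1.6


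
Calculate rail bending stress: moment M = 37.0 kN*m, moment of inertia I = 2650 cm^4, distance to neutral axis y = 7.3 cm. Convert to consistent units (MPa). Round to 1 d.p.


Convert units:
M = 37.0 kN*m = 37000000 N*mm
y = 7.3 cm = 73 mm
I = 2650 cm^4 = 26500000 mm^4
sigma = 37000000 * 73 / 26500000
sigma = 101.9 MPa

101.9


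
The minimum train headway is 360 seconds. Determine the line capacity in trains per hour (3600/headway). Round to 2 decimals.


Capacity = 3600 / headway
Capacity = 3600 / 360
Capacity = 10.00 trains/hour

10.00


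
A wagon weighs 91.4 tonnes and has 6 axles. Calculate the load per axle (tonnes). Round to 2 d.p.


Load per axle = total weight / number of axles
Load = 91.4 / 6
Load = 15.23 tonnes

15.23


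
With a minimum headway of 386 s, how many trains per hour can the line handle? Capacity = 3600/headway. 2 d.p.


Capacity = 3600 / headway
Capacity = 3600 / 386
Capacity = 9.33 trains/hour

9.33


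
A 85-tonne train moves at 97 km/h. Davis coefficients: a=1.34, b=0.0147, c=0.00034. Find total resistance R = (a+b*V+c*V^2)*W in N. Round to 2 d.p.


b*V = 0.0147 * 97 = 1.4259
c*V^2 = 0.00034 * 9409 = 3.19906
R_per_t = 1.34 + 1.4259 + 3.19906 = 5.96496 N/t
R_total = 5.96496 * 85 = 507.02 N

507.02


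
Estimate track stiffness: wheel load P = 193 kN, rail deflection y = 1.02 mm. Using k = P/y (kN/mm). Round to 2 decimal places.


Track stiffness k = P / y
k = 193 / 1.02
k = 189.22 kN/mm

189.22


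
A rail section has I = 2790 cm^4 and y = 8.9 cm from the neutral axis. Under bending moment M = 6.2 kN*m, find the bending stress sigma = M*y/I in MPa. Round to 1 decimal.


Convert units:
M = 6.2 kN*m = 6200000 N*mm
y = 8.9 cm = 89 mm
I = 2790 cm^4 = 27900000 mm^4
sigma = 6200000 * 89 / 27900000
sigma = 19.8 MPa

19.8


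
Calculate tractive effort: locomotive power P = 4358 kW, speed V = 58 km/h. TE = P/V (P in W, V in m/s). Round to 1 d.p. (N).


Convert: P = 4358 kW = 4358000 W
V = 58 / 3.6 = 16.1111 m/s
TE = 4358000 / 16.1111
TE = 270496.6 N

270496.6


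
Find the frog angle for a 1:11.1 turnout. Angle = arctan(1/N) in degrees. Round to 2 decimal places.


1/N = 1/11.1 = 0.09009
angle = arctan(0.09009) = 0.089848 rad
angle = 0.089848 * 180/pi = 5.15 degrees

5.15


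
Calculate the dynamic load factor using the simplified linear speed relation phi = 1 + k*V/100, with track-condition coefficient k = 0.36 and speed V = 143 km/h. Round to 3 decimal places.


phi = 1 + k * V / 100
phi = 1 + 0.36 * 143 / 100
phi = 1 + 0.5148
phi = 1.515

1.515


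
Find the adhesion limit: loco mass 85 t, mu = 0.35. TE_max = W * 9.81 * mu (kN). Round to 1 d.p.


TE_max = W * g * mu
TE_max = 85 * 9.81 * 0.35
TE_max = 833.85 * 0.35
TE_max = 291.8 kN

291.8


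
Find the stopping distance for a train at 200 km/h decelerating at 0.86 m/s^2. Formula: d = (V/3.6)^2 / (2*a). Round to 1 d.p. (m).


Convert speed: V = 200 / 3.6 = 55.5556 m/s
V^2 = 3086.4198
d = 3086.4198 / (2 * 0.86)
d = 3086.4198 / 1.72
d = 1794.4 m

1794.4


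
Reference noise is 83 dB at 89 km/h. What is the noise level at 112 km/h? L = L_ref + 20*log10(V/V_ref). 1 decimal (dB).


V/V_ref = 112 / 89 = 1.258427
log10(1.258427) = 0.099828
20 * 0.099828 = 1.9966
L = 83 + 1.9966 = 85.0 dB

85.0


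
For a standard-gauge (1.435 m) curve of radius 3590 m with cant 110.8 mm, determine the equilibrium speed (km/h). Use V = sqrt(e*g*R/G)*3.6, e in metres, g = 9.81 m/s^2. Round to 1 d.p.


Convert cant: e = 110.8 mm = 0.1108 m
V_ms = sqrt(0.1108 * 9.81 * 3590 / 1.435)
V_ms = sqrt(2719.263638) = 52.1466 m/s
V = 52.1466 * 3.6 = 187.7 km/h

187.7


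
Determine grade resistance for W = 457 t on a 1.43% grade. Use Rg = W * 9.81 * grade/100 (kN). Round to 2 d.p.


Rg = W * 9.81 * grade / 100
Rg = 457 * 9.81 * 1.43 / 100
Rg = 4483.17 * 0.0143
Rg = 64.11 kN

64.11


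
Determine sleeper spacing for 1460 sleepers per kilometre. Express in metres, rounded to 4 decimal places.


Spacing = 1000 m / number of sleepers
Spacing = 1000 / 1460
Spacing = 0.6849 m

0.6849


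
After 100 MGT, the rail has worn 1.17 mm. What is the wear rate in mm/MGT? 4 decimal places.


Wear rate = total wear / cumulative tonnage
Rate = 1.17 / 100
Rate = 0.0117 mm/MGT

0.0117


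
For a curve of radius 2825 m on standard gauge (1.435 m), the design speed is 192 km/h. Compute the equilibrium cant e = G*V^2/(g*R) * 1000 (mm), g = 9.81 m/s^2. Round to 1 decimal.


Convert speed: V = 192 / 3.6 = 53.3333 m/s
Apply formula: e = 1.435 * 53.3333^2 / (9.81 * 2825)
e = 1.435 * 2844.4444 / 27713.25
e = 0.147286 m = 147.3 mm

147.3


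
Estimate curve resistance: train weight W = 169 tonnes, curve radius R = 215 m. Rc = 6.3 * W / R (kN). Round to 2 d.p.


Rc = 6.3 * W / R
Rc = 6.3 * 169 / 215
Rc = 1064.7 / 215
Rc = 4.95 kN

4.95


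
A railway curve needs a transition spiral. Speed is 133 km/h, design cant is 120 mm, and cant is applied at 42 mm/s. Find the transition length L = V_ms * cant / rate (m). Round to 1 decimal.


Convert speed: V = 133 / 3.6 = 36.9444 m/s
L = 36.9444 * 120 / 42
L = 4433.3333 / 42
L = 105.6 m

105.6


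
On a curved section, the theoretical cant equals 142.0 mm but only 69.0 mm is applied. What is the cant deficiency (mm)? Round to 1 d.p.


Cant deficiency = equilibrium cant - actual cant
CD = 142.0 - 69.0
CD = 73.0 mm

73.0


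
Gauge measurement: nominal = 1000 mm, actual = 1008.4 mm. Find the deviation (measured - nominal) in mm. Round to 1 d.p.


Deviation = measured - nominal
Deviation = 1008.4 - 1000
Deviation = 8.4 mm

8.4


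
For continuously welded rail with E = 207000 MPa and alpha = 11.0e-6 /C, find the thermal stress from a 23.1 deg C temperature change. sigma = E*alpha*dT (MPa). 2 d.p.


sigma = E * alpha * dT
sigma = 207000 * 11.0e-6 * 23.1
sigma = 2.277 * 23.1
sigma = 52.60 MPa

52.60


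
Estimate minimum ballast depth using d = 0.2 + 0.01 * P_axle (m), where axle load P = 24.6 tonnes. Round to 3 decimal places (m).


d = 0.2 + 0.01 * 24.6
d = 0.2 + 0.246
d = 0.446 m

0.446


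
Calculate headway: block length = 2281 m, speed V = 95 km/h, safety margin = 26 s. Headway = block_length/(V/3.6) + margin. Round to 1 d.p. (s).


V = 95 / 3.6 = 26.3889 m/s
Block traversal time = 2281 / 26.3889 = 86.4379 s
Headway = 86.4379 + 26
Headway = 112.4 s

112.4


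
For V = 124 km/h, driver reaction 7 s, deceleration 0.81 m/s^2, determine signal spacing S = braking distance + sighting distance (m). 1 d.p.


V = 124 / 3.6 = 34.4444 m/s
Braking distance = 34.4444^2 / (2*0.81) = 732.3579 m
Sighting distance = 34.4444 * 7 = 241.1111 m
S = 732.3579 + 241.1111 = 973.5 m

973.5


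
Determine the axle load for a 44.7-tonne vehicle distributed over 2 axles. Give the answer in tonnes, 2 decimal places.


Load per axle = total weight / number of axles
Load = 44.7 / 2
Load = 22.35 tonnes

22.35


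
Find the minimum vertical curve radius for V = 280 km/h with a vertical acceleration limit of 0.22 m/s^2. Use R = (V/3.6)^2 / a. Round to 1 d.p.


Convert speed: V = 280 / 3.6 = 77.7778 m/s
V^2 = 6049.3827 m^2/s^2
R_v = 6049.3827 / 0.22
R_v = 27497.2 m

27497.2


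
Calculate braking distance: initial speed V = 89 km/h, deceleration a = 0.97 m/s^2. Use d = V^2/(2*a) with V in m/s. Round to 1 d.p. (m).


Convert speed: V = 89 / 3.6 = 24.7222 m/s
V^2 = 611.1883
d = 611.1883 / (2 * 0.97)
d = 611.1883 / 1.94
d = 315.0 m

315.0


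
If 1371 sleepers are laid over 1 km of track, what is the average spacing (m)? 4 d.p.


Spacing = 1000 m / number of sleepers
Spacing = 1000 / 1371
Spacing = 0.7294 m

0.7294


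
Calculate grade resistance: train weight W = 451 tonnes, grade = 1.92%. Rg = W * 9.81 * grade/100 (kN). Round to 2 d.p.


Rg = W * 9.81 * grade / 100
Rg = 451 * 9.81 * 1.92 / 100
Rg = 4424.31 * 0.0192
Rg = 84.95 kN

84.95


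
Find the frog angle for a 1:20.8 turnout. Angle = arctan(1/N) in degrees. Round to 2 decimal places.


1/N = 1/20.8 = 0.048077
angle = arctan(0.048077) = 0.04804 rad
angle = 0.04804 * 180/pi = 2.75 degrees

2.75


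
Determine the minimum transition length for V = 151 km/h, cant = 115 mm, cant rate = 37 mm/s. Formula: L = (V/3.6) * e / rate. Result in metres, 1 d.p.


Convert speed: V = 151 / 3.6 = 41.9444 m/s
L = 41.9444 * 115 / 37
L = 4823.6111 / 37
L = 130.4 m

130.4


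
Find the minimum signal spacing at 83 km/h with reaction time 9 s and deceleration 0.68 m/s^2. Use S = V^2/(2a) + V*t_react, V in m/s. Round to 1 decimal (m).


V = 83 / 3.6 = 23.0556 m/s
Braking distance = 23.0556^2 / (2*0.68) = 390.8519 m
Sighting distance = 23.0556 * 9 = 207.5 m
S = 390.8519 + 207.5 = 598.4 m

598.4


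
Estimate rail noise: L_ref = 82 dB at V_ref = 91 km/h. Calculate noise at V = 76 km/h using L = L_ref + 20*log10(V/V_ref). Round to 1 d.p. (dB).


V/V_ref = 76 / 91 = 0.835165
log10(0.835165) = -0.078228
20 * -0.078228 = -1.5646
L = 82 + -1.5646 = 80.4 dB

80.4


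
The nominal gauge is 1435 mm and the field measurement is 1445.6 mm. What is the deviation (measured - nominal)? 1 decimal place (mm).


Deviation = measured - nominal
Deviation = 1445.6 - 1435
Deviation = 10.6 mm

10.6


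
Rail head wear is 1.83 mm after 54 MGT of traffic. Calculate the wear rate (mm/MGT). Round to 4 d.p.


Wear rate = total wear / cumulative tonnage
Rate = 1.83 / 54
Rate = 0.0339 mm/MGT

0.0339


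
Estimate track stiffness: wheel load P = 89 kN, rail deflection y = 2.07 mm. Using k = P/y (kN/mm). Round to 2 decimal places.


Track stiffness k = P / y
k = 89 / 2.07
k = 43.00 kN/mm

43.00


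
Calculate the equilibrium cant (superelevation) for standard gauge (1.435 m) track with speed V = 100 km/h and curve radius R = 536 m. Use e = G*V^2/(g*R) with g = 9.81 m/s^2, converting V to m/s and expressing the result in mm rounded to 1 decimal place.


Convert speed: V = 100 / 3.6 = 27.7778 m/s
Apply formula: e = 1.435 * 27.7778^2 / (9.81 * 536)
e = 1.435 * 771.6049 / 5258.16
e = 0.210578 m = 210.6 mm

210.6


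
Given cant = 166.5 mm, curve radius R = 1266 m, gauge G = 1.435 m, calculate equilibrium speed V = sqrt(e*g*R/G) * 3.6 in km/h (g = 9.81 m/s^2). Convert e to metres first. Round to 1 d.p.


Convert cant: e = 166.5 mm = 0.1665 m
V_ms = sqrt(0.1665 * 9.81 * 1266 / 1.435)
V_ms = sqrt(1441.003547) = 37.9606 m/s
V = 37.9606 * 3.6 = 136.7 km/h

136.7


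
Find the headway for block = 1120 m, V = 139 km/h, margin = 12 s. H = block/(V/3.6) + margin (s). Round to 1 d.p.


V = 139 / 3.6 = 38.6111 m/s
Block traversal time = 1120 / 38.6111 = 29.0072 s
Headway = 29.0072 + 12
Headway = 41.0 s

41.0


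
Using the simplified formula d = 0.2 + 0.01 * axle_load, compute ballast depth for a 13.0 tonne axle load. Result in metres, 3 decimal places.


d = 0.2 + 0.01 * 13.0
d = 0.2 + 0.13
d = 0.330 m

0.330


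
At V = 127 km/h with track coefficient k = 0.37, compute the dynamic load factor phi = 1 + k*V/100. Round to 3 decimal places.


phi = 1 + k * V / 100
phi = 1 + 0.37 * 127 / 100
phi = 1 + 0.4699
phi = 1.470

1.470


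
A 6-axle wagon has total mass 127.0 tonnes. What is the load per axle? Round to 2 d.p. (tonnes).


Load per axle = total weight / number of axles
Load = 127.0 / 6
Load = 21.17 tonnes

21.17


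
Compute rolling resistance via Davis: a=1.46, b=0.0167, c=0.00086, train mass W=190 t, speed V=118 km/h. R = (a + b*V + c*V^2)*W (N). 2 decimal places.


b*V = 0.0167 * 118 = 1.9706
c*V^2 = 0.00086 * 13924 = 11.97464
R_per_t = 1.46 + 1.9706 + 11.97464 = 15.40524 N/t
R_total = 15.40524 * 190 = 2927.00 N

2927.00


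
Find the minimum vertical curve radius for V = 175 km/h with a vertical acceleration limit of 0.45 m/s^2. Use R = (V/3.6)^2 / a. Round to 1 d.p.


Convert speed: V = 175 / 3.6 = 48.6111 m/s
V^2 = 2363.0401 m^2/s^2
R_v = 2363.0401 / 0.45
R_v = 5251.2 m

5251.2


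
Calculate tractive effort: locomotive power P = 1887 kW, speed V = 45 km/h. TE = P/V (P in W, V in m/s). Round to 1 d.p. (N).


Convert: P = 1887 kW = 1887000 W
V = 45 / 3.6 = 12.5 m/s
TE = 1887000 / 12.5
TE = 150960.0 N

150960.0


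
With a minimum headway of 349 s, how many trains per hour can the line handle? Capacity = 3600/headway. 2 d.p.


Capacity = 3600 / headway
Capacity = 3600 / 349
Capacity = 10.32 trains/hour

10.32


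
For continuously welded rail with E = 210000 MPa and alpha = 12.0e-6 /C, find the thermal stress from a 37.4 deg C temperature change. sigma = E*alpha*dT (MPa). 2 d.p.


sigma = E * alpha * dT
sigma = 210000 * 12.0e-6 * 37.4
sigma = 2.52 * 37.4
sigma = 94.25 MPa

94.25


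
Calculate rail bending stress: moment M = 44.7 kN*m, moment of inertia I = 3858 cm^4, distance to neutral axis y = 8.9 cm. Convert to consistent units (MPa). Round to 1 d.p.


Convert units:
M = 44.7 kN*m = 44700000 N*mm
y = 8.9 cm = 89 mm
I = 3858 cm^4 = 38580000 mm^4
sigma = 44700000 * 89 / 38580000
sigma = 103.1 MPa

103.1


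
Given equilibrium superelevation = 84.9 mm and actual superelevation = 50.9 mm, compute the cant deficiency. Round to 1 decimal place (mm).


Cant deficiency = equilibrium cant - actual cant
CD = 84.9 - 50.9
CD = 34.0 mm

34.0


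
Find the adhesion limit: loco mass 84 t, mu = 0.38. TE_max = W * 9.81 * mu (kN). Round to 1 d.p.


TE_max = W * g * mu
TE_max = 84 * 9.81 * 0.38
TE_max = 824.04 * 0.38
TE_max = 313.1 kN

313.1


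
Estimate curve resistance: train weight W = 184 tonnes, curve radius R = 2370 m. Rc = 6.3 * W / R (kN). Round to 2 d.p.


Rc = 6.3 * W / R
Rc = 6.3 * 184 / 2370
Rc = 1159.2 / 2370
Rc = 0.49 kN

0.49


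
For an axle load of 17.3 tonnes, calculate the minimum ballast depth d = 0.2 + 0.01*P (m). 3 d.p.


d = 0.2 + 0.01 * 17.3
d = 0.2 + 0.173
d = 0.373 m

0.373


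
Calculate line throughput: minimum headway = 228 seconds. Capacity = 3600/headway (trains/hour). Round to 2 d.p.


Capacity = 3600 / headway
Capacity = 3600 / 228
Capacity = 15.79 trains/hour

15.79


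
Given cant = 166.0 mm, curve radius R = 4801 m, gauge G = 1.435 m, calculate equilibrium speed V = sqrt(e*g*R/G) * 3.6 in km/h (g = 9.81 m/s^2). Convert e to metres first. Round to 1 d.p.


Convert cant: e = 166.0 mm = 0.1660 m
V_ms = sqrt(0.1660 * 9.81 * 4801 / 1.435)
V_ms = sqrt(5448.248404) = 73.8123 m/s
V = 73.8123 * 3.6 = 265.7 km/h

265.7


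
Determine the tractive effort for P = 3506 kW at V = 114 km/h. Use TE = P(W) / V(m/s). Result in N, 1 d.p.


Convert: P = 3506 kW = 3506000 W
V = 114 / 3.6 = 31.6667 m/s
TE = 3506000 / 31.6667
TE = 110715.8 N

110715.8


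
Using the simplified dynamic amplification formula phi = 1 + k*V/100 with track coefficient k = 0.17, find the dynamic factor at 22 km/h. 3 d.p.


phi = 1 + k * V / 100
phi = 1 + 0.17 * 22 / 100
phi = 1 + 0.0374
phi = 1.037

1.037


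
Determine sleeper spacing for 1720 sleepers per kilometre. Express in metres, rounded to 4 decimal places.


Spacing = 1000 m / number of sleepers
Spacing = 1000 / 1720
Spacing = 0.5814 m

0.5814


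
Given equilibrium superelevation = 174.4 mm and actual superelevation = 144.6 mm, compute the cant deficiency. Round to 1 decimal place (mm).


Cant deficiency = equilibrium cant - actual cant
CD = 174.4 - 144.6
CD = 29.8 mm

29.8


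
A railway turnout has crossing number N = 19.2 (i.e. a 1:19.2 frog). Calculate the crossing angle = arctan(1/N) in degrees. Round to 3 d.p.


1/N = 1/19.2 = 0.052083
angle = arctan(0.052083) = 0.052036 rad
angle = 0.052036 * 180/pi = 2.981 degrees

2.981


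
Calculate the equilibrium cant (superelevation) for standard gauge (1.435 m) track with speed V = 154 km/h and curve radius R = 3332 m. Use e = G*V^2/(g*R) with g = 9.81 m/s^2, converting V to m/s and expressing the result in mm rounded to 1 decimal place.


Convert speed: V = 154 / 3.6 = 42.7778 m/s
Apply formula: e = 1.435 * 42.7778^2 / (9.81 * 3332)
e = 1.435 * 1829.9383 / 32686.92
e = 0.080337 m = 80.3 mm

80.3


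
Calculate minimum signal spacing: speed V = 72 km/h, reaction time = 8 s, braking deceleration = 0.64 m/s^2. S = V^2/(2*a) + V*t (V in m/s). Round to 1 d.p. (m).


V = 72 / 3.6 = 20.0 m/s
Braking distance = 20.0^2 / (2*0.64) = 312.5 m
Sighting distance = 20.0 * 8 = 160.0 m
S = 312.5 + 160.0 = 472.5 m

472.5


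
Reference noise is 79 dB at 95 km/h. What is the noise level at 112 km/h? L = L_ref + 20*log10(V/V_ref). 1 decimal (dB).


V/V_ref = 112 / 95 = 1.178947
log10(1.178947) = 0.071494
20 * 0.071494 = 1.4299
L = 79 + 1.4299 = 80.4 dB

80.4


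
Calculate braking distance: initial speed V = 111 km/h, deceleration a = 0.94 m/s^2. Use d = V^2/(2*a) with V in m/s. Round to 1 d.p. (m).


Convert speed: V = 111 / 3.6 = 30.8333 m/s
V^2 = 950.6944
d = 950.6944 / (2 * 0.94)
d = 950.6944 / 1.88
d = 505.7 m

505.7


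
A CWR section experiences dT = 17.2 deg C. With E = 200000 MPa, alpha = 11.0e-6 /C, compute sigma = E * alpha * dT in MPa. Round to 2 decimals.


sigma = E * alpha * dT
sigma = 200000 * 11.0e-6 * 17.2
sigma = 2.2 * 17.2
sigma = 37.84 MPa

37.84


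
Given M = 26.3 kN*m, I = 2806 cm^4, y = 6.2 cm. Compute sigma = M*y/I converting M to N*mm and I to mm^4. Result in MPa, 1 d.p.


Convert units:
M = 26.3 kN*m = 26300000 N*mm
y = 6.2 cm = 62 mm
I = 2806 cm^4 = 28060000 mm^4
sigma = 26300000 * 62 / 28060000
sigma = 58.1 MPa

58.1


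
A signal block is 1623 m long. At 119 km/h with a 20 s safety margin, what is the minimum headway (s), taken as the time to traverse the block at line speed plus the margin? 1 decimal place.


V = 119 / 3.6 = 33.0556 m/s
Block traversal time = 1623 / 33.0556 = 49.0992 s
Headway = 49.0992 + 20
Headway = 69.1 s

69.1


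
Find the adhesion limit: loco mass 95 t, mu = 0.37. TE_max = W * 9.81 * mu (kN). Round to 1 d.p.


TE_max = W * g * mu
TE_max = 95 * 9.81 * 0.37
TE_max = 931.95 * 0.37
TE_max = 344.8 kN

344.8


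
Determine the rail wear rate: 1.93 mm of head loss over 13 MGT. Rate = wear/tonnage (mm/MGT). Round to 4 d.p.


Wear rate = total wear / cumulative tonnage
Rate = 1.93 / 13
Rate = 0.1485 mm/MGT

0.1485


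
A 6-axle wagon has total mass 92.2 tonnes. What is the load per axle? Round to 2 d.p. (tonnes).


Load per axle = total weight / number of axles
Load = 92.2 / 6
Load = 15.37 tonnes

15.37


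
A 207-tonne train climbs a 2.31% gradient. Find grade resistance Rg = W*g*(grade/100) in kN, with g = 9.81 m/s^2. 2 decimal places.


Rg = W * 9.81 * grade / 100
Rg = 207 * 9.81 * 2.31 / 100
Rg = 2030.67 * 0.0231
Rg = 46.91 kN

46.91


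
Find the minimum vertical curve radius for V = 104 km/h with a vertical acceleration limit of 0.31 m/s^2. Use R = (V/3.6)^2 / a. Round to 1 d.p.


Convert speed: V = 104 / 3.6 = 28.8889 m/s
V^2 = 834.5679 m^2/s^2
R_v = 834.5679 / 0.31
R_v = 2692.2 m

2692.2


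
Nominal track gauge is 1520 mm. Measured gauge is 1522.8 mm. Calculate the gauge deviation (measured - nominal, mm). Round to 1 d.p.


Deviation = measured - nominal
Deviation = 1522.8 - 1520
Deviation = 2.8 mm

2.8


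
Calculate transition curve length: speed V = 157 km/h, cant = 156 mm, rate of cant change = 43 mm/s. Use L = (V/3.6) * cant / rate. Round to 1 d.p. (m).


Convert speed: V = 157 / 3.6 = 43.6111 m/s
L = 43.6111 * 156 / 43
L = 6803.3333 / 43
L = 158.2 m

158.2


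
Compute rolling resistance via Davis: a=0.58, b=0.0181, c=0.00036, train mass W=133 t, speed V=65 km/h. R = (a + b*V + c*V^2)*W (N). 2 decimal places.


b*V = 0.0181 * 65 = 1.1765
c*V^2 = 0.00036 * 4225 = 1.521
R_per_t = 0.58 + 1.1765 + 1.521 = 3.2775 N/t
R_total = 3.2775 * 133 = 435.91 N

435.91


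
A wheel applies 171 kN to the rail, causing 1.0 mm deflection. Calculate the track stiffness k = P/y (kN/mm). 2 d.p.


Track stiffness k = P / y
k = 171 / 1.0
k = 171.00 kN/mm

171.00


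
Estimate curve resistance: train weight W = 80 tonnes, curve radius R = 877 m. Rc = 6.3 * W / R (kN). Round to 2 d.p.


Rc = 6.3 * W / R
Rc = 6.3 * 80 / 877
Rc = 504.0 / 877
Rc = 0.57 kN

0.57


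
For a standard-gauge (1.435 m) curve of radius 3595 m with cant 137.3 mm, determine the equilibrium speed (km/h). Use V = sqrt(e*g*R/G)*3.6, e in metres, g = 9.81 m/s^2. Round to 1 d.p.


Convert cant: e = 137.3 mm = 0.1373 m
V_ms = sqrt(0.1373 * 9.81 * 3595 / 1.435)
V_ms = sqrt(3374.322115) = 58.0889 m/s
V = 58.0889 * 3.6 = 209.1 km/h

209.1


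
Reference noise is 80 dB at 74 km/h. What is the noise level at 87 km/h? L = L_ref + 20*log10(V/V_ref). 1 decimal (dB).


V/V_ref = 87 / 74 = 1.175676
log10(1.175676) = 0.070288
20 * 0.070288 = 1.4058
L = 80 + 1.4058 = 81.4 dB

81.4


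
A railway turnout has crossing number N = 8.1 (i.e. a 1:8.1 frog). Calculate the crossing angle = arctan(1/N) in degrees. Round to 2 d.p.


1/N = 1/8.1 = 0.123457
angle = arctan(0.123457) = 0.122835 rad
angle = 0.122835 * 180/pi = 7.04 degrees

7.04


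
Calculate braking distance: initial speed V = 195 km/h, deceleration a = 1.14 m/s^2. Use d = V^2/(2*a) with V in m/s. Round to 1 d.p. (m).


Convert speed: V = 195 / 3.6 = 54.1667 m/s
V^2 = 2934.0278
d = 2934.0278 / (2 * 1.14)
d = 2934.0278 / 2.28
d = 1286.9 m

1286.9


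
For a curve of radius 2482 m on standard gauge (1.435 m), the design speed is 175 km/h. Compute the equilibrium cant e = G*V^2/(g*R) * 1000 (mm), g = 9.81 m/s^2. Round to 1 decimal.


Convert speed: V = 175 / 3.6 = 48.6111 m/s
Apply formula: e = 1.435 * 48.6111^2 / (9.81 * 2482)
e = 1.435 * 2363.0401 / 24348.42
e = 0.139268 m = 139.3 mm

139.3


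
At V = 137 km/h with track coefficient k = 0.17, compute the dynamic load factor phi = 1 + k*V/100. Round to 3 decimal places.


phi = 1 + k * V / 100
phi = 1 + 0.17 * 137 / 100
phi = 1 + 0.2329
phi = 1.233

1.233


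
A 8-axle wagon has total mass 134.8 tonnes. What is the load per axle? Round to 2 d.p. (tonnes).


Load per axle = total weight / number of axles
Load = 134.8 / 8
Load = 16.85 tonnes

16.85


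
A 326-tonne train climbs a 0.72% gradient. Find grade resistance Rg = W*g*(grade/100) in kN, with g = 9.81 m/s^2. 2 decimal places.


Rg = W * 9.81 * grade / 100
Rg = 326 * 9.81 * 0.72 / 100
Rg = 3198.06 * 0.0072
Rg = 23.03 kN

23.03


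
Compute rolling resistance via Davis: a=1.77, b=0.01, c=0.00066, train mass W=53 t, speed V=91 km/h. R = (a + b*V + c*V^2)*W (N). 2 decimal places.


b*V = 0.01 * 91 = 0.91
c*V^2 = 0.00066 * 8281 = 5.46546
R_per_t = 1.77 + 0.91 + 5.46546 = 8.14546 N/t
R_total = 8.14546 * 53 = 431.71 N

431.71


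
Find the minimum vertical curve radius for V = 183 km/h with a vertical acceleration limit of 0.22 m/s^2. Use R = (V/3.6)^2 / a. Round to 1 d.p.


Convert speed: V = 183 / 3.6 = 50.8333 m/s
V^2 = 2584.0278 m^2/s^2
R_v = 2584.0278 / 0.22
R_v = 11745.6 m

11745.6


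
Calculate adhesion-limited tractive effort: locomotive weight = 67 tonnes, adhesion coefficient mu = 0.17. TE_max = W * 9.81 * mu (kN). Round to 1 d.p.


TE_max = W * g * mu
TE_max = 67 * 9.81 * 0.17
TE_max = 657.27 * 0.17
TE_max = 111.7 kN

111.7


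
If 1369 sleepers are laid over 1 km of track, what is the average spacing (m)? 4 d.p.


Spacing = 1000 m / number of sleepers
Spacing = 1000 / 1369
Spacing = 0.7305 m

0.7305


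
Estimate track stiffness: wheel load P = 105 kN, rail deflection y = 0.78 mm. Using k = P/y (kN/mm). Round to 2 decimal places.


Track stiffness k = P / y
k = 105 / 0.78
k = 134.62 kN/mm

134.62


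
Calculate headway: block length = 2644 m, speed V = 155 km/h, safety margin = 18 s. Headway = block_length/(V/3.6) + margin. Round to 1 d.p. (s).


V = 155 / 3.6 = 43.0556 m/s
Block traversal time = 2644 / 43.0556 = 61.409 s
Headway = 61.409 + 18
Headway = 79.4 s

79.4


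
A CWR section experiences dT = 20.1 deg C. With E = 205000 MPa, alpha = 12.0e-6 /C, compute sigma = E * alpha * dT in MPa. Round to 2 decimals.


sigma = E * alpha * dT
sigma = 205000 * 12.0e-6 * 20.1
sigma = 2.46 * 20.1
sigma = 49.45 MPa

49.45


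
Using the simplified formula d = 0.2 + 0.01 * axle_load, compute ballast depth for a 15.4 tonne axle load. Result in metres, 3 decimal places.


d = 0.2 + 0.01 * 15.4
d = 0.2 + 0.154
d = 0.354 m

0.354


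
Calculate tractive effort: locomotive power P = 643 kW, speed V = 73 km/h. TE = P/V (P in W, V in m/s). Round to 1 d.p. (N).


Convert: P = 643 kW = 643000 W
V = 73 / 3.6 = 20.2778 m/s
TE = 643000 / 20.2778
TE = 31709.6 N

31709.6


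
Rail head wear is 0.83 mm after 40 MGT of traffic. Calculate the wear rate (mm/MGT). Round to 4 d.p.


Wear rate = total wear / cumulative tonnage
Rate = 0.83 / 40
Rate = 0.0208 mm/MGT

0.0208


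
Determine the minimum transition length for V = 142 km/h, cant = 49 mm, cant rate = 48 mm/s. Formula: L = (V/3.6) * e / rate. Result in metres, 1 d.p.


Convert speed: V = 142 / 3.6 = 39.4444 m/s
L = 39.4444 * 49 / 48
L = 1932.7778 / 48
L = 40.3 m

40.3


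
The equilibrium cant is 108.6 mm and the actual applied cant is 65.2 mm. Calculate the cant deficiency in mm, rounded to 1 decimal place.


Cant deficiency = equilibrium cant - actual cant
CD = 108.6 - 65.2
CD = 43.4 mm

43.4


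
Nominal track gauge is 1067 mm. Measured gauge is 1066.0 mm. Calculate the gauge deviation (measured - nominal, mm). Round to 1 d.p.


Deviation = measured - nominal
Deviation = 1066.0 - 1067
Deviation = -1.0 mm

-1.0


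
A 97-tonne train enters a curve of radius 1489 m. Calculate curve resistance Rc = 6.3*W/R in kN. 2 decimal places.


Rc = 6.3 * W / R
Rc = 6.3 * 97 / 1489
Rc = 611.1 / 1489
Rc = 0.41 kN

0.41


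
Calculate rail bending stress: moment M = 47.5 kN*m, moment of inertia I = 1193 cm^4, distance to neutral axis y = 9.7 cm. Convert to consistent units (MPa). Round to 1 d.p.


Convert units:
M = 47.5 kN*m = 47500000 N*mm
y = 9.7 cm = 97 mm
I = 1193 cm^4 = 11930000 mm^4
sigma = 47500000 * 97 / 11930000
sigma = 386.2 MPa

386.2


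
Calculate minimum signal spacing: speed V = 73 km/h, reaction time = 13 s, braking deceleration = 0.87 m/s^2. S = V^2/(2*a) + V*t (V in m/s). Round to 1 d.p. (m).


V = 73 / 3.6 = 20.2778 m/s
Braking distance = 20.2778^2 / (2*0.87) = 236.3151 m
Sighting distance = 20.2778 * 13 = 263.6111 m
S = 236.3151 + 263.6111 = 499.9 m

499.9


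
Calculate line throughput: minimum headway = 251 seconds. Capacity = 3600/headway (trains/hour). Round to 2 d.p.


Capacity = 3600 / headway
Capacity = 3600 / 251
Capacity = 14.34 trains/hour

14.34


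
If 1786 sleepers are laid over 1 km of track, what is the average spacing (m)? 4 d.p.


Spacing = 1000 m / number of sleepers
Spacing = 1000 / 1786
Spacing = 0.5599 m

0.5599


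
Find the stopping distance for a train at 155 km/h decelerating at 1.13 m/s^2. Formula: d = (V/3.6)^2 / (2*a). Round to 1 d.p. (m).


Convert speed: V = 155 / 3.6 = 43.0556 m/s
V^2 = 1853.7809
d = 1853.7809 / (2 * 1.13)
d = 1853.7809 / 2.26
d = 820.3 m

820.3


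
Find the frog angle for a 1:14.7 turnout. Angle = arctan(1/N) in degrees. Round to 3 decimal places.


1/N = 1/14.7 = 0.068027
angle = arctan(0.068027) = 0.067923 rad
angle = 0.067923 * 180/pi = 3.892 degrees

3.892


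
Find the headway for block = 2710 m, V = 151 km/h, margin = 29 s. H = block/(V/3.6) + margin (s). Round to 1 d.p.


V = 151 / 3.6 = 41.9444 m/s
Block traversal time = 2710 / 41.9444 = 64.6093 s
Headway = 64.6093 + 29
Headway = 93.6 s

93.6


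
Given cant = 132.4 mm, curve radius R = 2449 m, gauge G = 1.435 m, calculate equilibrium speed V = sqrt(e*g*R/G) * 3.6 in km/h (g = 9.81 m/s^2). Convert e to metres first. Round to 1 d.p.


Convert cant: e = 132.4 mm = 0.1324 m
V_ms = sqrt(0.1324 * 9.81 * 2449 / 1.435)
V_ms = sqrt(2216.633419) = 47.0811 m/s
V = 47.0811 * 3.6 = 169.5 km/h

169.5


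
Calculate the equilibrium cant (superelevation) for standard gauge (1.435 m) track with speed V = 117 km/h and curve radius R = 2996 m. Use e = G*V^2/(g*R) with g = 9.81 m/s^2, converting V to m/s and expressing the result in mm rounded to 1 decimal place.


Convert speed: V = 117 / 3.6 = 32.5 m/s
Apply formula: e = 1.435 * 32.5^2 / (9.81 * 2996)
e = 1.435 * 1056.25 / 29390.76
e = 0.051571 m = 51.6 mm

51.6


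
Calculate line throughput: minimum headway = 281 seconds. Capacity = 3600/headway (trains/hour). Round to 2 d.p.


Capacity = 3600 / headway
Capacity = 3600 / 281
Capacity = 12.81 trains/hour

12.81


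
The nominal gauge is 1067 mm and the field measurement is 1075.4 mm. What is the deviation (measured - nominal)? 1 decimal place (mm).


Deviation = measured - nominal
Deviation = 1075.4 - 1067
Deviation = 8.4 mm

8.4


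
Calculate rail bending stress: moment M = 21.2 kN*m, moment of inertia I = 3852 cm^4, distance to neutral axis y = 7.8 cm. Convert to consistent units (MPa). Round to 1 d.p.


Convert units:
M = 21.2 kN*m = 21200000 N*mm
y = 7.8 cm = 78 mm
I = 3852 cm^4 = 38520000 mm^4
sigma = 21200000 * 78 / 38520000
sigma = 42.9 MPa

42.9


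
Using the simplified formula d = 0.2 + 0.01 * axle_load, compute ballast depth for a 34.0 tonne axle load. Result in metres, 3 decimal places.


d = 0.2 + 0.01 * 34.0
d = 0.2 + 0.34
d = 0.540 m

0.540


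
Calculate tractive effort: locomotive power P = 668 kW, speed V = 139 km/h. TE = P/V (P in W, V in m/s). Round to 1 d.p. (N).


Convert: P = 668 kW = 668000 W
V = 139 / 3.6 = 38.6111 m/s
TE = 668000 / 38.6111
TE = 17300.7 N

17300.7


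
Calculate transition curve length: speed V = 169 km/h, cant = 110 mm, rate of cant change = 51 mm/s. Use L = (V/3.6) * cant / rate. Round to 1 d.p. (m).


Convert speed: V = 169 / 3.6 = 46.9444 m/s
L = 46.9444 * 110 / 51
L = 5163.8889 / 51
L = 101.3 m

101.3


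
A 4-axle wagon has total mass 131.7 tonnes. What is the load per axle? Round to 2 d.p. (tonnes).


Load per axle = total weight / number of axles
Load = 131.7 / 4
Load = 32.93 tonnes

32.93


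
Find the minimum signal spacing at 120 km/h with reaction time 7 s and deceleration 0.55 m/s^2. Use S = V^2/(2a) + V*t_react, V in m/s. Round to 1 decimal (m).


V = 120 / 3.6 = 33.3333 m/s
Braking distance = 33.3333^2 / (2*0.55) = 1010.101 m
Sighting distance = 33.3333 * 7 = 233.3333 m
S = 1010.101 + 233.3333 = 1243.4 m

1243.4


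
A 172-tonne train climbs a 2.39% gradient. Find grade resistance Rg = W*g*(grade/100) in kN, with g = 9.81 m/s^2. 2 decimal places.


Rg = W * 9.81 * grade / 100
Rg = 172 * 9.81 * 2.39 / 100
Rg = 1687.32 * 0.0239
Rg = 40.33 kN

40.33


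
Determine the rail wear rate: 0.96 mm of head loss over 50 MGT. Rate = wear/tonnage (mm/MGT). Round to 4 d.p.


Wear rate = total wear / cumulative tonnage
Rate = 0.96 / 50
Rate = 0.0192 mm/MGT

0.0192


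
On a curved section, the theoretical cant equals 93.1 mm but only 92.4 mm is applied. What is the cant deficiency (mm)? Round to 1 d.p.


Cant deficiency = equilibrium cant - actual cant
CD = 93.1 - 92.4
CD = 0.7 mm

0.7


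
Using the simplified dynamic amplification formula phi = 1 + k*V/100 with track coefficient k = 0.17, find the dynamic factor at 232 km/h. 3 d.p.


phi = 1 + k * V / 100
phi = 1 + 0.17 * 232 / 100
phi = 1 + 0.3944
phi = 1.394

1.394


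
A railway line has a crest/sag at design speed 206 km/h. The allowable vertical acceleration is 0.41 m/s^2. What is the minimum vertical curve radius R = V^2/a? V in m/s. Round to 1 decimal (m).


Convert speed: V = 206 / 3.6 = 57.2222 m/s
V^2 = 3274.3827 m^2/s^2
R_v = 3274.3827 / 0.41
R_v = 7986.3 m

7986.3


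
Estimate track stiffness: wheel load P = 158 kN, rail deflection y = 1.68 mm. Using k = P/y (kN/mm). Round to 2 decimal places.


Track stiffness k = P / y
k = 158 / 1.68
k = 94.05 kN/mm

94.05


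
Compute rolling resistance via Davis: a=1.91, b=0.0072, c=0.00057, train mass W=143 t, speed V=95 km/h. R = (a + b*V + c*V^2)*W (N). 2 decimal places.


b*V = 0.0072 * 95 = 0.684
c*V^2 = 0.00057 * 9025 = 5.14425
R_per_t = 1.91 + 0.684 + 5.14425 = 7.73825 N/t
R_total = 7.73825 * 143 = 1106.57 N

1106.57


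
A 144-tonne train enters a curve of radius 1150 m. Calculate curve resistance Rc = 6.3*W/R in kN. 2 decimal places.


Rc = 6.3 * W / R
Rc = 6.3 * 144 / 1150
Rc = 907.2 / 1150
Rc = 0.79 kN

0.79


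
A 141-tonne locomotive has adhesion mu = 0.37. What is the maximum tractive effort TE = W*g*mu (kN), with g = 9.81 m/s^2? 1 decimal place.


TE_max = W * g * mu
TE_max = 141 * 9.81 * 0.37
TE_max = 1383.21 * 0.37
TE_max = 511.8 kN

511.8


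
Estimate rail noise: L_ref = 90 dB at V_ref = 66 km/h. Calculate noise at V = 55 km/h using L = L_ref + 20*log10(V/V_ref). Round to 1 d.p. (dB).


V/V_ref = 55 / 66 = 0.833333
log10(0.833333) = -0.079181
20 * -0.079181 = -1.5836
L = 90 + -1.5836 = 88.4 dB

88.4


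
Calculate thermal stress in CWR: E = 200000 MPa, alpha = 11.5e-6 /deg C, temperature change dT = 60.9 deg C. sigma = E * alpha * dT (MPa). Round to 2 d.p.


sigma = E * alpha * dT
sigma = 200000 * 11.5e-6 * 60.9
sigma = 2.3 * 60.9
sigma = 140.07 MPa

140.07


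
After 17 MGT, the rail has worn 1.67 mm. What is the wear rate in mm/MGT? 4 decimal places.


Wear rate = total wear / cumulative tonnage
Rate = 1.67 / 17
Rate = 0.0982 mm/MGT

0.0982


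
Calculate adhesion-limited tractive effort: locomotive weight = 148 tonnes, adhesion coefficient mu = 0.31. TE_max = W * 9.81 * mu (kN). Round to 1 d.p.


TE_max = W * g * mu
TE_max = 148 * 9.81 * 0.31
TE_max = 1451.88 * 0.31
TE_max = 450.1 kN

450.1


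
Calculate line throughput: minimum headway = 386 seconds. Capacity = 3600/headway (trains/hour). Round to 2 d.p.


Capacity = 3600 / headway
Capacity = 3600 / 386
Capacity = 9.33 trains/hour

9.33


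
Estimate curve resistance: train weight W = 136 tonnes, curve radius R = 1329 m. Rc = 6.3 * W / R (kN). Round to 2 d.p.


Rc = 6.3 * W / R
Rc = 6.3 * 136 / 1329
Rc = 856.8 / 1329
Rc = 0.64 kN

0.64


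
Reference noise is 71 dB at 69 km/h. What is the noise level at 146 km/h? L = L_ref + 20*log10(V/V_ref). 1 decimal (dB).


V/V_ref = 146 / 69 = 2.115942
log10(2.115942) = 0.325504
20 * 0.325504 = 6.5101
L = 71 + 6.5101 = 77.5 dB

77.5


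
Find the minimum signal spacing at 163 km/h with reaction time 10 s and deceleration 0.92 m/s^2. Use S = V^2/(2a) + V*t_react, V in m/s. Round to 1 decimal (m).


V = 163 / 3.6 = 45.2778 m/s
Braking distance = 45.2778^2 / (2*0.92) = 1114.1724 m
Sighting distance = 45.2778 * 10 = 452.7778 m
S = 1114.1724 + 452.7778 = 1567.0 m

1567.0
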